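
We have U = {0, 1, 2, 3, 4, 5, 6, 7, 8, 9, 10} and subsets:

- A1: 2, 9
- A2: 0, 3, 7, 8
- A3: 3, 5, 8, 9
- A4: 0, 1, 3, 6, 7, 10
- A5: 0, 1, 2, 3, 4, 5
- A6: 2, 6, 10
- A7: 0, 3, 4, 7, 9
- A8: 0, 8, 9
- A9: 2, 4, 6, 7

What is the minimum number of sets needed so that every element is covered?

3

A3, A4, A5 together cover {0, 1, 2, 3, 4, 5, 6, 7, 8, 9, 10} — every element.
No 2 of the 9 sets cover everything (all 36 pairs fall short), so 3 is minimum.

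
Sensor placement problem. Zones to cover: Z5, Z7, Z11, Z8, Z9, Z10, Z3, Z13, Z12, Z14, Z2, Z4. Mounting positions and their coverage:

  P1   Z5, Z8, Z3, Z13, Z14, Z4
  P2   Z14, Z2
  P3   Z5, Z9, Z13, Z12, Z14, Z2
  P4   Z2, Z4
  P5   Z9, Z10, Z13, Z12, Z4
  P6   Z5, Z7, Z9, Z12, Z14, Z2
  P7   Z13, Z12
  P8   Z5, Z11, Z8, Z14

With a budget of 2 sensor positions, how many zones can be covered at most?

Choosing P1, P6 covers {Z5, Z7, Z8, Z9, Z3, Z13, Z12, Z14, Z2, Z4} — 10 zones.
No choice of 2 sensor positions does better; here Z11, Z10 are left uncovered.

10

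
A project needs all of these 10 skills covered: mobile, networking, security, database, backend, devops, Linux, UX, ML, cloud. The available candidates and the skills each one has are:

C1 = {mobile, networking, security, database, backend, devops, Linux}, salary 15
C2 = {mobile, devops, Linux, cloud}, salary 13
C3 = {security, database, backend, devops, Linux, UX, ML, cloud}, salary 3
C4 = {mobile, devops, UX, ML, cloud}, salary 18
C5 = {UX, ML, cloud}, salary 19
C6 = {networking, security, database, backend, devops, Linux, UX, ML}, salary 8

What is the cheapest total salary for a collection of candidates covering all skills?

18

C1, C3 cover every skill at salary 15 + 3 = 18.
Any cover uses at least 2 candidates; among all covering selections none totals below 18.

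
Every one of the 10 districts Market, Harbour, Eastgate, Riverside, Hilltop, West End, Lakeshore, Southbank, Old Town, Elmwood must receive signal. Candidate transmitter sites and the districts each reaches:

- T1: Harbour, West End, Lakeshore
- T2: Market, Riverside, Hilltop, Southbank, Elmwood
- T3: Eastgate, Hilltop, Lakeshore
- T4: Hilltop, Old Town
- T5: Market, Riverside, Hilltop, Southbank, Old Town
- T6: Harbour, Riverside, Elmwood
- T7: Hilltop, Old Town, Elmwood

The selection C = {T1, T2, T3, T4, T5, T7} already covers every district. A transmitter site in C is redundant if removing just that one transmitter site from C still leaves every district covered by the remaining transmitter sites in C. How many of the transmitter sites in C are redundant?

Drop T1: Harbour, West End uncovered — not redundant.
Drop T2: the rest still cover every district — redundant.
Drop T3: Eastgate uncovered — not redundant.
Drop T4: the rest still cover every district — redundant.
Drop T5: the rest still cover every district — redundant.
Drop T7: the rest still cover every district — redundant.
4 redundant: T2, T4, T5, T7.

4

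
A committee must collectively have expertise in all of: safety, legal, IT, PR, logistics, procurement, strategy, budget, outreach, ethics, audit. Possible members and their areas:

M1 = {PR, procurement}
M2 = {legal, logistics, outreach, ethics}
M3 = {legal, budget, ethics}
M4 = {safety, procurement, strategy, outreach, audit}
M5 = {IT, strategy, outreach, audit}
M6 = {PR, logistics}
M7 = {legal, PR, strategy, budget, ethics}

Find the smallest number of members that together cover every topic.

4

M2, M4, M5, M7 together cover {safety, legal, IT, PR, logistics, procurement, strategy, budget, outreach, ethics, audit} — every topic.
No 3 of the 7 members cover everything (all 35 triples fall short), so 4 is minimum.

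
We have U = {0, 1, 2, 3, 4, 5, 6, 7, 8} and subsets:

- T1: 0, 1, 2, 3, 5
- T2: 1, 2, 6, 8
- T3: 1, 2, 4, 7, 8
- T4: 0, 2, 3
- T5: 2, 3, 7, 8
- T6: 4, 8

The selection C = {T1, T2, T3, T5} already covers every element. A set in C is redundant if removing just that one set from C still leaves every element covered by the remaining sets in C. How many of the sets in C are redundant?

Drop T1: 0, 5 uncovered — not redundant.
Drop T2: 6 uncovered — not redundant.
Drop T3: 4 uncovered — not redundant.
Drop T5: the rest still cover every element — redundant.
1 redundant: T5.

1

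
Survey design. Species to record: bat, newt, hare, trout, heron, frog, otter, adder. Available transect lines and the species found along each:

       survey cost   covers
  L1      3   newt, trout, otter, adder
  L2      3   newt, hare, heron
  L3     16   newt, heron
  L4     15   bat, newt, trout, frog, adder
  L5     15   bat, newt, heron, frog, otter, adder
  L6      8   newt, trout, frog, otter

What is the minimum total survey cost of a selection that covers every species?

21

L1, L2, L4 cover every species at survey cost 3 + 3 + 15 = 21.
Any cover uses at least 3 transects; among all covering selections none totals below 21.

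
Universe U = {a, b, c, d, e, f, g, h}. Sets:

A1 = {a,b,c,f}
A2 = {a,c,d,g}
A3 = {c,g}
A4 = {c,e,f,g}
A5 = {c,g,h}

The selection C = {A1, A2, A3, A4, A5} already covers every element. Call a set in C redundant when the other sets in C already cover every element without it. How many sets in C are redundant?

1

Drop A1: b uncovered — not redundant.
Drop A2: d uncovered — not redundant.
Drop A3: the rest still cover every element — redundant.
Drop A4: e uncovered — not redundant.
Drop A5: h uncovered — not redundant.
1 redundant: A3.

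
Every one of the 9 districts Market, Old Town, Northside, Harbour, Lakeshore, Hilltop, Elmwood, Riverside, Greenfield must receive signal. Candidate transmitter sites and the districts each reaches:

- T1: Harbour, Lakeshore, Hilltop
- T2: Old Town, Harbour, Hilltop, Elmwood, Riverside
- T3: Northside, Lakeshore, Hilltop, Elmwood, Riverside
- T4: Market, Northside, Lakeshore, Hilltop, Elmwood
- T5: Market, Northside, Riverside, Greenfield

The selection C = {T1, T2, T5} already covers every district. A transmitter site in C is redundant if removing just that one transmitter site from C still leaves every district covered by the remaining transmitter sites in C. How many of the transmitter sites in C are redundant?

0

Drop T1: Lakeshore uncovered — not redundant.
Drop T2: Old Town, Elmwood uncovered — not redundant.
Drop T5: Market, Northside, Greenfield uncovered — not redundant.
None of the transmitter sites in C is redundant.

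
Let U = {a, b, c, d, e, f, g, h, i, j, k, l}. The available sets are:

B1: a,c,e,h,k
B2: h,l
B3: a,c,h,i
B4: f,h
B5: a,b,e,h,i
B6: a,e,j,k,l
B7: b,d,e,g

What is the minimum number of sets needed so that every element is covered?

B3, B4, B6, B7 together cover {a, b, c, d, e, f, g, h, i, j, k, l} — every element.
No 3 of the 7 sets cover everything (all 35 triples fall short), so 4 is minimum.
Greedy (largest uncovered first) would take B1, B7, B6, B3, B4 — 5 sets — but 4 suffice.

4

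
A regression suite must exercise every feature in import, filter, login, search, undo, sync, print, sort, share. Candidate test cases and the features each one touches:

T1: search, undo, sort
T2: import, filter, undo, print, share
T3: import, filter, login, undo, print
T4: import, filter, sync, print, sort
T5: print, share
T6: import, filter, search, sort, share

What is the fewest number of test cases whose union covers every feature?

T3, T4, T6 together cover {import, filter, login, search, undo, sync, print, sort, share} — every feature.
No 2 of the 6 test cases cover everything (all 15 pairs fall short), so 3 is minimum.
Greedy (largest uncovered first) would take T2, T1, T3, T4 — 4 test cases — but 3 suffice.

3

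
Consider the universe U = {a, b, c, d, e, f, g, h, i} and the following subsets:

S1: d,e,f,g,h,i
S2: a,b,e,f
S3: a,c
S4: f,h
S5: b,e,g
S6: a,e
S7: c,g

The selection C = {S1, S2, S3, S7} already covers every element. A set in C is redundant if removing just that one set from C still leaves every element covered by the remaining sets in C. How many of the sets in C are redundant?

Drop S1: d, h, i uncovered — not redundant.
Drop S2: b uncovered — not redundant.
Drop S3: the rest still cover every element — redundant.
Drop S7: the rest still cover every element — redundant.
2 redundant: S3, S7.

2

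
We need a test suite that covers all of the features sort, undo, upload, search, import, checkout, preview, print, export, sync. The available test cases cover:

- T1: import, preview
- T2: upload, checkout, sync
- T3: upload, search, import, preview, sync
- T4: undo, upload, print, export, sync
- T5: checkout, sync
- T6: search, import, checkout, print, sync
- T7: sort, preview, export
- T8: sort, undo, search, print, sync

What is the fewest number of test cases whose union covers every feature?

T4, T6, T7 together cover {sort, undo, upload, search, import, checkout, preview, print, export, sync} — every feature.
No 2 of the 8 test cases cover everything (all 28 pairs fall short), so 3 is minimum.

3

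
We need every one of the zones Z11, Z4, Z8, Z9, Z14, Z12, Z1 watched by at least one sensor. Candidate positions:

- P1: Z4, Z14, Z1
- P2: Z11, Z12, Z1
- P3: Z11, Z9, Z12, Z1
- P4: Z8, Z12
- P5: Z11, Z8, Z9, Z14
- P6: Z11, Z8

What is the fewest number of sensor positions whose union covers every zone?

3

P1, P2, P5 together cover {Z11, Z4, Z8, Z9, Z14, Z12, Z1} — every zone.
No 2 of the 6 sensor positions cover everything (all 15 pairs fall short), so 3 is minimum.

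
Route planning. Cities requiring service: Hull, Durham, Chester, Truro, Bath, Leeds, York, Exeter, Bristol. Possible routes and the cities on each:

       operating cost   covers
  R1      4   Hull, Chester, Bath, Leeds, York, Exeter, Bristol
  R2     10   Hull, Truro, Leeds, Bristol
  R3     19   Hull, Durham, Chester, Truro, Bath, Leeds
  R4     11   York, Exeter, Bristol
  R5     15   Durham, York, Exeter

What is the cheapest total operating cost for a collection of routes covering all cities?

R1, R3 cover every city at operating cost 4 + 19 = 23.
Any cover uses at least 2 routes; among all covering selections none totals below 23.

23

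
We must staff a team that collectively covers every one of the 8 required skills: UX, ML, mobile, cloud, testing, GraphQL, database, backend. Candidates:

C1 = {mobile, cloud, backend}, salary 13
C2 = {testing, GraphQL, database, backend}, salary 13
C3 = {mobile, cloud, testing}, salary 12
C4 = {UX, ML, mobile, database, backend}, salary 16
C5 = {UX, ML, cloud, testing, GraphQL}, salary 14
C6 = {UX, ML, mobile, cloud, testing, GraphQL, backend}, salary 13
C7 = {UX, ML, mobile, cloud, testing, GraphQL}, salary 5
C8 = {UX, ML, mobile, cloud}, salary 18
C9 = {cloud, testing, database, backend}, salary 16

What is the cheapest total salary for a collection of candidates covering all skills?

C2, C7 cover every skill at salary 13 + 5 = 18.
Any cover uses at least 2 candidates; among all covering selections none totals below 18.

18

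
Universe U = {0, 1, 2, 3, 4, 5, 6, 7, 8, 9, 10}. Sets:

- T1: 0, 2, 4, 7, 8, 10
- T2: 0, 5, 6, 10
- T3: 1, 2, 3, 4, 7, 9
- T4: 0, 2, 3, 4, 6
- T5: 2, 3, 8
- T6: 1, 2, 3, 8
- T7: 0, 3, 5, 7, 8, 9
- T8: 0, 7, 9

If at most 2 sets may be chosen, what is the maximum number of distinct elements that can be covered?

Choosing T2, T3 covers {0, 1, 2, 3, 4, 5, 6, 7, 9, 10} — 10 elements.
No choice of 2 sets does better; here 8 is left uncovered.

10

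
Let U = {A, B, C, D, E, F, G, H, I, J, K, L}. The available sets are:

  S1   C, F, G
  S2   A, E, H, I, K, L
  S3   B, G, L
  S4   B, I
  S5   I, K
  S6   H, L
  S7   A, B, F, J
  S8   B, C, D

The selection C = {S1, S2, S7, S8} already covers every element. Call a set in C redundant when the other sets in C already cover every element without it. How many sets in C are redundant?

0

Drop S1: G uncovered — not redundant.
Drop S2: E, H, I, K, … uncovered — not redundant.
Drop S7: J uncovered — not redundant.
Drop S8: D uncovered — not redundant.
None of the sets in C is redundant.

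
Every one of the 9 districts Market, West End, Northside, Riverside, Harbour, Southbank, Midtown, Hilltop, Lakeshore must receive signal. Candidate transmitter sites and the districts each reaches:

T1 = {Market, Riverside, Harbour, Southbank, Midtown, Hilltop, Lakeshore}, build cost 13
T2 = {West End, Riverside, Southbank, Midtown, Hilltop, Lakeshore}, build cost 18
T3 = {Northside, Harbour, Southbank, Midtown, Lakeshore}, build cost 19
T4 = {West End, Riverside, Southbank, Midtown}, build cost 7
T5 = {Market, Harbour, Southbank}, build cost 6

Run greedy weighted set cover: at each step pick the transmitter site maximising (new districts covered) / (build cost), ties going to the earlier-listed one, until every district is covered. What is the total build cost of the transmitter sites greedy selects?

45

Pick 1: T4 adds 4 new (West End, Riverside, Southbank, Midtown) at build cost 7 (ratio 4/7).
Pick 2: T5 adds 2 new (Market, Harbour) at build cost 6 (ratio 2/6).
Pick 3: T1 adds 2 new (Hilltop, Lakeshore) at build cost 13 (ratio 2/13).
Pick 4: T3 adds 1 new (Northside) at build cost 19 (ratio 1/19).
Greedy total build cost: 7 + 6 + 13 + 19 = 45. (The true optimum is 39, so greedy overshoots here.)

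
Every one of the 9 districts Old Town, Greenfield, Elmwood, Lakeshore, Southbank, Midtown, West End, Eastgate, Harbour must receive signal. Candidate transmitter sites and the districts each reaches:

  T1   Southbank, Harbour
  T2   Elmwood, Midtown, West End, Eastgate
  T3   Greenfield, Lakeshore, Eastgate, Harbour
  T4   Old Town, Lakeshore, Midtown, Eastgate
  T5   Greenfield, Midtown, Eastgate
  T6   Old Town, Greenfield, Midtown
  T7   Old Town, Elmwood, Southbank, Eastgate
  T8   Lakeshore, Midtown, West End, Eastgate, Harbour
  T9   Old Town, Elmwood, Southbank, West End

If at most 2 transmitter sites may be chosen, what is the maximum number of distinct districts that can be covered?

8

Choosing T3, T9 covers {Old Town, Greenfield, Elmwood, Lakeshore, Southbank, West End, Eastgate, Harbour} — 8 districts.
No choice of 2 transmitter sites does better; here Midtown is left uncovered.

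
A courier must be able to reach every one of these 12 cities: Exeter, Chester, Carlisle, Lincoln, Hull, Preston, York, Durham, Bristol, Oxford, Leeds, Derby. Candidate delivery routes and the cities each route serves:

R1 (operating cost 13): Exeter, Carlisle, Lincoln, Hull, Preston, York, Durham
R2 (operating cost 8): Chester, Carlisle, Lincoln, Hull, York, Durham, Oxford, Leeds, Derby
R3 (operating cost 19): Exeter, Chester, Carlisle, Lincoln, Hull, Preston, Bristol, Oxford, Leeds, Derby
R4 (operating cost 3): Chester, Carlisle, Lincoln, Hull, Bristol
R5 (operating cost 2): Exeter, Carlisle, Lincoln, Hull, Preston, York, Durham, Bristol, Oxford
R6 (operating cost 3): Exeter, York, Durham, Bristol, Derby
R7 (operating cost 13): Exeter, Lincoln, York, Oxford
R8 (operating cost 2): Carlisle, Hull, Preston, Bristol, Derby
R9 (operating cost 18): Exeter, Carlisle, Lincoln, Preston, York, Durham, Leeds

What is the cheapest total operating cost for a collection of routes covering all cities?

R2, R5 cover every city at operating cost 8 + 2 = 10.
Any cover uses at least 2 routes; among all covering selections none totals below 10.
Greedy by coverage-per-operating cost would pick R5, R8, R4, R2 for 15 — worse than the optimum 10.

10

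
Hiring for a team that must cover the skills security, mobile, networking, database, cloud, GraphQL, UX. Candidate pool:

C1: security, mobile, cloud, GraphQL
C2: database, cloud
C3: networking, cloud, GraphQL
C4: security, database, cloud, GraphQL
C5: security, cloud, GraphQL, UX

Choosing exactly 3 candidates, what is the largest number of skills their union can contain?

6

Choosing C1, C2, C3 covers {security, mobile, networking, database, cloud, GraphQL} — 6 skills.
No choice of 3 candidates does better; here UX is left uncovered.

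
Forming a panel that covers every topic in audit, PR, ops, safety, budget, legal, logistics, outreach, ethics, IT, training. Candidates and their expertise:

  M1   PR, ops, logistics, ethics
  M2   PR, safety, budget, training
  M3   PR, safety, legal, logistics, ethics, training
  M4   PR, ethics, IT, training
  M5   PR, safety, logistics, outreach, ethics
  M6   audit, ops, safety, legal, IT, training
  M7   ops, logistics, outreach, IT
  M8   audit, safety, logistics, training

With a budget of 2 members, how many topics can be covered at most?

10

Choosing M5, M6 covers {audit, PR, ops, safety, legal, logistics, outreach, ethics, IT, training} — 10 topics.
No choice of 2 members does better; here budget is left uncovered.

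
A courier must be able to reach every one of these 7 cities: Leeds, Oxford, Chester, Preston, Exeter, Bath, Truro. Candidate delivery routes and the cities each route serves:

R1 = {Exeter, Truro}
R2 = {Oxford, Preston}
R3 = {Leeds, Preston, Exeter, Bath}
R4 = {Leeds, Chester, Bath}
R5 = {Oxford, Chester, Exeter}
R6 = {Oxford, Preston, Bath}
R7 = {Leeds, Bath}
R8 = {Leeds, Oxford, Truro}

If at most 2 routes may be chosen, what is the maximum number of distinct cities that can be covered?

Choosing R3, R5 covers {Leeds, Oxford, Chester, Preston, Exeter, Bath} — 6 cities.
No choice of 2 routes does better; here Truro is left uncovered.

6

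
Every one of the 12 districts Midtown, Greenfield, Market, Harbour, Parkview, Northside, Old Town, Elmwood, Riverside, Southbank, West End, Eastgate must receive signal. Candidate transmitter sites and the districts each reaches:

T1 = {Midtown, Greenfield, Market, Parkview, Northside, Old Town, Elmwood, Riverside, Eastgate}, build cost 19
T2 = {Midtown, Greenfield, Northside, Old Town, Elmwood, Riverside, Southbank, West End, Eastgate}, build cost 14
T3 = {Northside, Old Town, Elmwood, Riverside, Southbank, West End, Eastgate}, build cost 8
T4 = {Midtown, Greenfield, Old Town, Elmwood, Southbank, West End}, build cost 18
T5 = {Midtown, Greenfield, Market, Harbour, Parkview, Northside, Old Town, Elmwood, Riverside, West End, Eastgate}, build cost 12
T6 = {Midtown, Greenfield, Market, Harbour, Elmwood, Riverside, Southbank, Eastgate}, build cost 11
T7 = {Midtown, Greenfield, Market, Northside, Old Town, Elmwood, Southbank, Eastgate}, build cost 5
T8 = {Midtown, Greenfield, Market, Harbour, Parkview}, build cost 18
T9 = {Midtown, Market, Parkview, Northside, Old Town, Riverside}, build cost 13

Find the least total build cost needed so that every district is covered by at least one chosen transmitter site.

17

T5, T7 cover every district at build cost 12 + 5 = 17.
Any cover uses at least 2 transmitter sites; among all covering selections none totals below 17.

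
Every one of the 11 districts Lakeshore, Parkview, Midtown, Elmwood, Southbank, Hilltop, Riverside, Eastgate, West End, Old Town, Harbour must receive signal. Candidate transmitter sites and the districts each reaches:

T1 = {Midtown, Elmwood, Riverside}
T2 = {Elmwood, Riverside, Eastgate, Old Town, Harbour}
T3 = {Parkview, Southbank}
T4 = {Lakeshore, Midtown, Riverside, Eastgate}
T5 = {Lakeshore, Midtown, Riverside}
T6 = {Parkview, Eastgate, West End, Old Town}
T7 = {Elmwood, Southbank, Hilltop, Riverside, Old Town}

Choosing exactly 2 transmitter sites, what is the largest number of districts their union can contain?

Choosing T4, T7 covers {Lakeshore, Midtown, Elmwood, Southbank, Hilltop, Riverside, Eastgate, Old Town} — 8 districts.
No choice of 2 transmitter sites does better; here Parkview, West End, Harbour are left uncovered.

8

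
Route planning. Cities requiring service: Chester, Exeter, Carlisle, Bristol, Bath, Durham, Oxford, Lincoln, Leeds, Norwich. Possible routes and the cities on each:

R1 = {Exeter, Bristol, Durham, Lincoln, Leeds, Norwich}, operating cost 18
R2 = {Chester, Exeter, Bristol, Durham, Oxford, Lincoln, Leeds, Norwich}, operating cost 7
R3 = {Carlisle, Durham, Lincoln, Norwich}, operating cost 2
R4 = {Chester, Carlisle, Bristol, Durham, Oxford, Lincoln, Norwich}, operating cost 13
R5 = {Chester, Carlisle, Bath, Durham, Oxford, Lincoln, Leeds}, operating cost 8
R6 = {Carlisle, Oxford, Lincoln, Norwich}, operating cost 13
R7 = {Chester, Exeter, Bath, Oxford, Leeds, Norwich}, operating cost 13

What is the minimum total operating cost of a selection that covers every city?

15

R2, R5 cover every city at operating cost 7 + 8 = 15.
Any cover uses at least 2 routes; among all covering selections none totals below 15.
Greedy by coverage-per-operating cost would pick R3, R2, R5 for 17 — worse than the optimum 15.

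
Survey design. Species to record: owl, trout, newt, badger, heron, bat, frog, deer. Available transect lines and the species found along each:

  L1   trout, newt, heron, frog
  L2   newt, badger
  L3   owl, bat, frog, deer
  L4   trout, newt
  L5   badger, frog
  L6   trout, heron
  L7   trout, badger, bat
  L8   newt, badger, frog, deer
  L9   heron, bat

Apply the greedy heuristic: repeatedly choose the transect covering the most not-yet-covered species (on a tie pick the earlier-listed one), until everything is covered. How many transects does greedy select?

Pick 1: L1 covers 4 new species (trout, newt, heron, frog).
Pick 2: L3 covers 3 new species (owl, bat, deer).
Pick 3: L2 covers 1 new species (badger).
Greedy uses 3 transects.

3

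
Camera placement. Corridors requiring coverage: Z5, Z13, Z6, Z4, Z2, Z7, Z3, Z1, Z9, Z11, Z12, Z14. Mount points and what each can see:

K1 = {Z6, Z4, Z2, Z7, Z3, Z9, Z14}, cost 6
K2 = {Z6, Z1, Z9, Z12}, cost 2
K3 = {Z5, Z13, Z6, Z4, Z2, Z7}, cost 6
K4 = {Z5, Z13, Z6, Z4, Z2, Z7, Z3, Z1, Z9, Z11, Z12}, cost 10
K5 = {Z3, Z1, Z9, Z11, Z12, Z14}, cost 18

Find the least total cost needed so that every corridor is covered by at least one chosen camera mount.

16

K1, K4 cover every corridor at cost 6 + 10 = 16.
Any cover uses at least 2 camera mounts; among all covering selections none totals below 16.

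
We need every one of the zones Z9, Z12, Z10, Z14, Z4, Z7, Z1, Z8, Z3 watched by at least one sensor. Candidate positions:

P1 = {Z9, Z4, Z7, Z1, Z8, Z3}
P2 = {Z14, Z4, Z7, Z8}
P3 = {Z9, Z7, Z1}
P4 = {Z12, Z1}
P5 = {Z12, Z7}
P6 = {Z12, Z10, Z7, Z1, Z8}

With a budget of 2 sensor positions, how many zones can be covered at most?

Choosing P1, P6 covers {Z9, Z12, Z10, Z4, Z7, Z1, Z8, Z3} — 8 zones.
No choice of 2 sensor positions does better; here Z14 is left uncovered.

8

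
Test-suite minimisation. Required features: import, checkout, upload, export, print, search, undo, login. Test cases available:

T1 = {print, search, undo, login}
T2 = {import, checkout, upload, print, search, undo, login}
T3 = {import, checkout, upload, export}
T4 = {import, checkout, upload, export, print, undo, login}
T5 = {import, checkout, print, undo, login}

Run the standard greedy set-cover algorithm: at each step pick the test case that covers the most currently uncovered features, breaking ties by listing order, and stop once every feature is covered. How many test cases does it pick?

Pick 1: T2 covers 7 new features (import, checkout, upload, print, search, undo, login).
Pick 2: T3 covers 1 new features (export).
Greedy uses 2 test cases.

2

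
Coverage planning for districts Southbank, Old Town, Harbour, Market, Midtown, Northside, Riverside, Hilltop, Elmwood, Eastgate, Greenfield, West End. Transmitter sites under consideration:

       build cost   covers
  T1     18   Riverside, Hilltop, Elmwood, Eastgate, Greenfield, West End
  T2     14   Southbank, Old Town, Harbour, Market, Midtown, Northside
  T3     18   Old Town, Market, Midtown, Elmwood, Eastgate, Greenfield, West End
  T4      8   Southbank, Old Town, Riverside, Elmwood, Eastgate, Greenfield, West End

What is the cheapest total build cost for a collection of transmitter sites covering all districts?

32

T1, T2 cover every district at build cost 18 + 14 = 32.
Any cover uses at least 2 transmitter sites; among all covering selections none totals below 32.
Greedy by coverage-per-build cost would pick T4, T2, T1 for 40 — worse than the optimum 32.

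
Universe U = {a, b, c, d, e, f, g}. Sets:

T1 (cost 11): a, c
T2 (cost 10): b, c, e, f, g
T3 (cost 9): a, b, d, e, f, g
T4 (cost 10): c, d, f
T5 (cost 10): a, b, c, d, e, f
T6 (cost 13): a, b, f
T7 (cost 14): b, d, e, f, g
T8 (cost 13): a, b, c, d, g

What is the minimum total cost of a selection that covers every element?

19

T2, T3 cover every element at cost 10 + 9 = 19.
Any cover uses at least 2 sets; among all covering selections none totals below 19.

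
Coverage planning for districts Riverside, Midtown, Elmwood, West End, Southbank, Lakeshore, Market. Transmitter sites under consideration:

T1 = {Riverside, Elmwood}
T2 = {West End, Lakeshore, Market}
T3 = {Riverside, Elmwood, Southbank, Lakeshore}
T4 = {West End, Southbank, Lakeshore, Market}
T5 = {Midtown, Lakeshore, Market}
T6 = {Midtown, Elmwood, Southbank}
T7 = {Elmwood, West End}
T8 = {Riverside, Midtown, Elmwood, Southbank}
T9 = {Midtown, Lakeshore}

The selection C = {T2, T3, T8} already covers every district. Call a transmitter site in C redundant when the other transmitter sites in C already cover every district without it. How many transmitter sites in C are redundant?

Drop T2: West End, Market uncovered — not redundant.
Drop T3: the rest still cover every district — redundant.
Drop T8: Midtown uncovered — not redundant.
1 redundant: T3.

1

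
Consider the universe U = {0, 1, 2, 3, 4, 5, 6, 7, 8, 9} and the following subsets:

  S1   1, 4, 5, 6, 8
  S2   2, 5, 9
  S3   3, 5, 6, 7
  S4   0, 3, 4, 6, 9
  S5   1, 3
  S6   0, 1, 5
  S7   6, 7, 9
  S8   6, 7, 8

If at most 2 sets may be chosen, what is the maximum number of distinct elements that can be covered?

8

Choosing S1, S4 covers {0, 1, 3, 4, 5, 6, 8, 9} — 8 elements.
No choice of 2 sets does better; here 2, 7 are left uncovered.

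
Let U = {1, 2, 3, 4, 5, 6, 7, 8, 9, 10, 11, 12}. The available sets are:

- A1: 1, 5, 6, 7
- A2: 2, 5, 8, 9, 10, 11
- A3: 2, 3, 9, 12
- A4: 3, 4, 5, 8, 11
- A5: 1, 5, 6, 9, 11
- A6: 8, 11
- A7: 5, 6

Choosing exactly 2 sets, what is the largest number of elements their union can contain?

Choosing A1, A2 covers {1, 2, 5, 6, 7, 8, 9, 10, 11} — 9 elements.
No choice of 2 sets does better; here 3, 4, 12 are left uncovered.

9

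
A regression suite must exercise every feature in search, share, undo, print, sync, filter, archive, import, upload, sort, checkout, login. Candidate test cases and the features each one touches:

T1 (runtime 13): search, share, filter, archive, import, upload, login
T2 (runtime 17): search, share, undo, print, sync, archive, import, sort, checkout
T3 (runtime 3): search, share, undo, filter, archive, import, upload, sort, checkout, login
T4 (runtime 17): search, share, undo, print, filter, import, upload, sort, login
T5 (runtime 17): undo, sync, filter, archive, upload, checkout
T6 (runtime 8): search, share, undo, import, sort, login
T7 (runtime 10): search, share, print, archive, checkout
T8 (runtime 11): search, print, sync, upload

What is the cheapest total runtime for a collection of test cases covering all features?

14

T3, T8 cover every feature at runtime 3 + 11 = 14.
Any cover uses at least 2 test cases; among all covering selections none totals below 14.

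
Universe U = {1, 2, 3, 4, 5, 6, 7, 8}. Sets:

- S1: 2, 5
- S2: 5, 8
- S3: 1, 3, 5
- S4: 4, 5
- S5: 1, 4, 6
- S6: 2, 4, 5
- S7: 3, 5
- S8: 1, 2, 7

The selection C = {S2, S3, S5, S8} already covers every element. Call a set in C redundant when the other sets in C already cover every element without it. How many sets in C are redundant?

0

Drop S2: 8 uncovered — not redundant.
Drop S3: 3 uncovered — not redundant.
Drop S5: 4, 6 uncovered — not redundant.
Drop S8: 2, 7 uncovered — not redundant.
None of the sets in C is redundant.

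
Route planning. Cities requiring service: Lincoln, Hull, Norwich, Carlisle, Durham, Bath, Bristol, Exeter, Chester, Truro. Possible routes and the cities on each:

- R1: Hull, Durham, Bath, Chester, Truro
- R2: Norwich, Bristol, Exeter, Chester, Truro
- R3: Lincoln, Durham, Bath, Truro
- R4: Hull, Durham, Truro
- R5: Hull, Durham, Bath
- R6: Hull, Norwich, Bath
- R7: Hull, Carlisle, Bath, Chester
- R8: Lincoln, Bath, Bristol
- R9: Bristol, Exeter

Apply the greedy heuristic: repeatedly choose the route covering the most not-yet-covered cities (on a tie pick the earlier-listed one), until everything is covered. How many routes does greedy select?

Pick 1: R1 covers 5 new cities (Hull, Durham, Bath, Chester, Truro).
Pick 2: R2 covers 3 new cities (Norwich, Bristol, Exeter).
Pick 3: R3 covers 1 new cities (Lincoln).
Pick 4: R7 covers 1 new cities (Carlisle).
Greedy uses 4 routes. (The true minimum is 3.)

4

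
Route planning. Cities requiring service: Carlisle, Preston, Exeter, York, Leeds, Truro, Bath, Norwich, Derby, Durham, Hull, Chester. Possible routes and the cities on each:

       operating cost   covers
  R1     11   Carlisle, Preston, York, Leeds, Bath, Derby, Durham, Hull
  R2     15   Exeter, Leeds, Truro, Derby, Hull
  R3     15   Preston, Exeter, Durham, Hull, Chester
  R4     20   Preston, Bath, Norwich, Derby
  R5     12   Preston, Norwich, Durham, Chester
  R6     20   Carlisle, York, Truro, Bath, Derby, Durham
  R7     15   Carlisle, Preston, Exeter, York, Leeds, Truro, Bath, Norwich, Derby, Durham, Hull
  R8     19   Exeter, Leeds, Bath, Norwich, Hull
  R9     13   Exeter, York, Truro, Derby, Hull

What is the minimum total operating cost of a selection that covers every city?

27

R5, R7 cover every city at operating cost 12 + 15 = 27.
Any cover uses at least 2 routes; among all covering selections none totals below 27.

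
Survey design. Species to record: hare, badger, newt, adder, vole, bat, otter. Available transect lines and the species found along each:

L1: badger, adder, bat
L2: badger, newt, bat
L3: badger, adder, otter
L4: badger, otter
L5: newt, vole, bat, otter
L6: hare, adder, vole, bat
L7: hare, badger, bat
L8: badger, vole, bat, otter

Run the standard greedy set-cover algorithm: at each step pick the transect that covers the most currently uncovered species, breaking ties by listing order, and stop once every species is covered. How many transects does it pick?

3

Pick 1: L5 covers 4 new species (newt, vole, bat, otter).
Pick 2: L1 covers 2 new species (badger, adder).
Pick 3: L6 covers 1 new species (hare).
Greedy uses 3 transects.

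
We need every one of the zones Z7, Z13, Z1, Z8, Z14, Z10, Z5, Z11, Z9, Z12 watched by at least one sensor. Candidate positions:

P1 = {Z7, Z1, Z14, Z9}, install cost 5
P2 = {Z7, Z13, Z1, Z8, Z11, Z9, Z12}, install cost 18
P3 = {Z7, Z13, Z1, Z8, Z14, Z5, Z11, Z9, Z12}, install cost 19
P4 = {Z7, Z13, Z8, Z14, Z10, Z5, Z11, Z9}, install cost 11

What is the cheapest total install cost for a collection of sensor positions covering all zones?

29

P2, P4 cover every zone at install cost 18 + 11 = 29.
Any cover uses at least 2 sensor positions; among all covering selections none totals below 29.
Greedy by coverage-per-install cost would pick P1, P4, P2 for 34 — worse than the optimum 29.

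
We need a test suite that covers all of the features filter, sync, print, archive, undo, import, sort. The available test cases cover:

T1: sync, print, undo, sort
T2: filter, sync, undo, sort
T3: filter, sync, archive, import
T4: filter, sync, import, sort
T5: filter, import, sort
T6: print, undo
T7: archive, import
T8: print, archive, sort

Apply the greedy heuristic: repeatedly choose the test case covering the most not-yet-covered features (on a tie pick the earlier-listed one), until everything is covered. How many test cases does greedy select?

Pick 1: T1 covers 4 new features (sync, print, undo, sort).
Pick 2: T3 covers 3 new features (filter, archive, import).
Greedy uses 2 test cases.

2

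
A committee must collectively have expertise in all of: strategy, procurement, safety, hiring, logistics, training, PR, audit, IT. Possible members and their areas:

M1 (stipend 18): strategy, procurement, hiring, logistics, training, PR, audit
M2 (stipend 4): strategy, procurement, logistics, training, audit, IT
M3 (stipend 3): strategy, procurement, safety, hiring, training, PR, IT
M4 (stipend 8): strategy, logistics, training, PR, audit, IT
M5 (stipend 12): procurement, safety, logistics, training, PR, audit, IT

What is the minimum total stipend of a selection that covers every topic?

7

M2, M3 cover every topic at stipend 4 + 3 = 7.
Any cover uses at least 2 members; among all covering selections none totals below 7.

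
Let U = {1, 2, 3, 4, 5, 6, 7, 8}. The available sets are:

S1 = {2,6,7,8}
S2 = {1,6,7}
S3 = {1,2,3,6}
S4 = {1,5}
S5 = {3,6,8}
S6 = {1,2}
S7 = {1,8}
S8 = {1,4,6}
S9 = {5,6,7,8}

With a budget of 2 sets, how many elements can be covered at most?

Choosing S3, S9 covers {1, 2, 3, 5, 6, 7, 8} — 7 elements.
No choice of 2 sets does better; here 4 is left uncovered.

7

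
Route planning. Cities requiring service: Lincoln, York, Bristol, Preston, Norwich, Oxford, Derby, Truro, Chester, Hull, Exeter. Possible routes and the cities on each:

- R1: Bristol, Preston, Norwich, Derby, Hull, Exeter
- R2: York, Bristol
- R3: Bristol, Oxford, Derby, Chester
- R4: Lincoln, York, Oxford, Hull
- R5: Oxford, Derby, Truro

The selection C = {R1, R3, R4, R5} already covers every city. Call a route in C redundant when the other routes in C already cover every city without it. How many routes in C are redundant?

Drop R1: Preston, Norwich, Exeter uncovered — not redundant.
Drop R3: Chester uncovered — not redundant.
Drop R4: Lincoln, York uncovered — not redundant.
Drop R5: Truro uncovered — not redundant.
None of the routes in C is redundant.

0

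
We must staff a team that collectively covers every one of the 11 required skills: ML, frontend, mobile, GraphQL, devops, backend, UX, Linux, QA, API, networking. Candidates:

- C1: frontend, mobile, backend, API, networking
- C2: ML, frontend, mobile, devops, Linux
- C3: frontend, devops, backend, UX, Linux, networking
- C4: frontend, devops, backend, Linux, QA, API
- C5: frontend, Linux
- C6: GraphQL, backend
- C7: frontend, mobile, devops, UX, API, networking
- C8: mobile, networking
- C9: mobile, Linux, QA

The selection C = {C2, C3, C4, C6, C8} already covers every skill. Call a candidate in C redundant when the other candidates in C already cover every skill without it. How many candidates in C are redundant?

1

Drop C2: ML uncovered — not redundant.
Drop C3: UX uncovered — not redundant.
Drop C4: QA, API uncovered — not redundant.
Drop C6: GraphQL uncovered — not redundant.
Drop C8: the rest still cover every skill — redundant.
1 redundant: C8.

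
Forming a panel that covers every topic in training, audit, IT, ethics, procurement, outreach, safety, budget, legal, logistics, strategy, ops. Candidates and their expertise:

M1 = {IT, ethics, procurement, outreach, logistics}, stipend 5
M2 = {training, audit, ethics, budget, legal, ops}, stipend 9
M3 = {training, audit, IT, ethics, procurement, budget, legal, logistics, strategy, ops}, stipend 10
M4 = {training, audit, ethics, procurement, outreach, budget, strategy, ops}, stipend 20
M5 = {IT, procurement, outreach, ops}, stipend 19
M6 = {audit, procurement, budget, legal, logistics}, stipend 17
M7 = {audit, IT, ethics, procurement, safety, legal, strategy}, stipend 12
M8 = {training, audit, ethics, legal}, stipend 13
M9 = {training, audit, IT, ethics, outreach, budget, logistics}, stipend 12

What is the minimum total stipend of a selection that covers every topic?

M1, M2, M7 cover every topic at stipend 5 + 9 + 12 = 26.
Any cover uses at least 3 members; among all covering selections none totals below 26.
Greedy by coverage-per-stipend would pick M1, M3, M7 for 27 — worse than the optimum 26.

26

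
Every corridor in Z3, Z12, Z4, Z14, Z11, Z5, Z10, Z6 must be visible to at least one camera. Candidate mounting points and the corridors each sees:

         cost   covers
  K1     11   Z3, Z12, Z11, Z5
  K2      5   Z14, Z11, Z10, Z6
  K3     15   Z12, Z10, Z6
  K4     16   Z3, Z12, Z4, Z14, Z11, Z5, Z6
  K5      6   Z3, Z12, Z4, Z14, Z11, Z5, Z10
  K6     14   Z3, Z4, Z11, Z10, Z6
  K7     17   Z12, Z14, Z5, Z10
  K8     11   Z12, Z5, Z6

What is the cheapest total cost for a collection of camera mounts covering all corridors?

K2, K5 cover every corridor at cost 5 + 6 = 11.
Any cover uses at least 2 camera mounts; among all covering selections none totals below 11.

11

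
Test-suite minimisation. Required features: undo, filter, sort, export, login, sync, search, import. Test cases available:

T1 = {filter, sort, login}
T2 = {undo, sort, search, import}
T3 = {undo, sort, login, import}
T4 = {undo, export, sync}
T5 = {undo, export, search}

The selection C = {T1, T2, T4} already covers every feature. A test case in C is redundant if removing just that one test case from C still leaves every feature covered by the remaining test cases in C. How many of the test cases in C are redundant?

0

Drop T1: filter, login uncovered — not redundant.
Drop T2: search, import uncovered — not redundant.
Drop T4: export, sync uncovered — not redundant.
None of the test cases in C is redundant.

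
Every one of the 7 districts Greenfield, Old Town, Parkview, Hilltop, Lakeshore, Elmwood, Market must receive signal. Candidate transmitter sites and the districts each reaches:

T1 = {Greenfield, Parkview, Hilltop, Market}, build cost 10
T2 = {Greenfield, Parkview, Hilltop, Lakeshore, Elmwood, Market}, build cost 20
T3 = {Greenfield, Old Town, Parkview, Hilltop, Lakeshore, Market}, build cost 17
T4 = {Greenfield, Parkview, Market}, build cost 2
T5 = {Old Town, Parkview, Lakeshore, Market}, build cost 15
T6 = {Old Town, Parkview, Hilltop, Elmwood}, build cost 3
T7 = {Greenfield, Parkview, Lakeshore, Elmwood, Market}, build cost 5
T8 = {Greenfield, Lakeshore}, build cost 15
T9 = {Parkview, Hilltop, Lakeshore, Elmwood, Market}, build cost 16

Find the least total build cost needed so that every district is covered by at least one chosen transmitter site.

8

T6, T7 cover every district at build cost 3 + 5 = 8.
Any cover uses at least 2 transmitter sites; among all covering selections none totals below 8.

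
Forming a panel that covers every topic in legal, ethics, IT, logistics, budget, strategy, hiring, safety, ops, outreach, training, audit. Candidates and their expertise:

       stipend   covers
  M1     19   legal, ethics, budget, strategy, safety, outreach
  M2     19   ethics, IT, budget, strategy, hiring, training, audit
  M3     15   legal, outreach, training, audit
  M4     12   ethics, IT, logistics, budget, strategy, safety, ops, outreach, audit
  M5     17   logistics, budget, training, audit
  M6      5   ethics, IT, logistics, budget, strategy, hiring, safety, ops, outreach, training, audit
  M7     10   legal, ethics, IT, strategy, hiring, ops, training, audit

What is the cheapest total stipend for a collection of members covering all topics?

M6, M7 cover every topic at stipend 5 + 10 = 15.
Any cover uses at least 2 members; among all covering selections none totals below 15.

15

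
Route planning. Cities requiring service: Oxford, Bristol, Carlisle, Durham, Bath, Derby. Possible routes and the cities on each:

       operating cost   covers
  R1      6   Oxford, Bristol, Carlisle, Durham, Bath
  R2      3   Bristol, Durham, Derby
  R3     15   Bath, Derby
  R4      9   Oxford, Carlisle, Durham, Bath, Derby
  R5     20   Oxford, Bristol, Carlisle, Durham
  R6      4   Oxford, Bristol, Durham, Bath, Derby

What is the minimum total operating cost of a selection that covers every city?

9

R1, R2 cover every city at operating cost 6 + 3 = 9.
Any cover uses at least 2 routes; among all covering selections none totals below 9.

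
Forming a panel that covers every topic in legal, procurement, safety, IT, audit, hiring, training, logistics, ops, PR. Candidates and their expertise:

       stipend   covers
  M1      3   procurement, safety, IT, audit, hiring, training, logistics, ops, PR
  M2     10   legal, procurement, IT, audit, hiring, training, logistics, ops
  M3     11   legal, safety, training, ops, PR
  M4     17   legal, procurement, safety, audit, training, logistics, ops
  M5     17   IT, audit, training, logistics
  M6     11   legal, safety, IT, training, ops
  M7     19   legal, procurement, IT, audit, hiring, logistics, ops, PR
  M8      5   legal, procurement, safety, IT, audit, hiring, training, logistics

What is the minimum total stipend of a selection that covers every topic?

8

M1, M8 cover every topic at stipend 3 + 5 = 8.
Any cover uses at least 2 members; among all covering selections none totals below 8.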